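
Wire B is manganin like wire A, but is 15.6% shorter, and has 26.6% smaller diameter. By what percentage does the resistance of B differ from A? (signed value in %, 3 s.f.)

56.7%

R ∝ L/d², so R_B/R_A = (1 − 15.6/100) × (1 − 26.6/100)⁻²
= 0.844 × 1.856 = 1.567
(R_B − R_A)/R_A = 1.567 − 1 = 56.7%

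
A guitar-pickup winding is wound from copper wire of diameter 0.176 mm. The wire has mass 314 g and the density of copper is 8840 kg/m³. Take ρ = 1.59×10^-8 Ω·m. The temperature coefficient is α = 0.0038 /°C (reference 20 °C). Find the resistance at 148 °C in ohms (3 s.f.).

A = π(d/2)² = π(8.8000e-05 m)² = 2.4328e-08 m²
L = m/(density·A) = 0.314/(8840×2.4328e-08) = 1460 m
R = ρL/A = (1.59×10^-8)(1460)/(2.4328e-08) = 954.2 Ω
R(148 °C) = 954.2 × (1 + 0.0038×128) = 1420 Ω

1420 Ω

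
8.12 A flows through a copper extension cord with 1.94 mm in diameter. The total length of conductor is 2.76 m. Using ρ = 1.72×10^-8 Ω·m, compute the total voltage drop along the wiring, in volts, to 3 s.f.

A = π(d/2)² = π(9.7000e-04 m)² = 2.956e-06 m²
R = ρL/A = (1.72×10^-8)(2.76)/(2.956e-06) = 0.01606 Ω
V = IR = 8.12 × 0.01606 = 0.130 V

0.130 V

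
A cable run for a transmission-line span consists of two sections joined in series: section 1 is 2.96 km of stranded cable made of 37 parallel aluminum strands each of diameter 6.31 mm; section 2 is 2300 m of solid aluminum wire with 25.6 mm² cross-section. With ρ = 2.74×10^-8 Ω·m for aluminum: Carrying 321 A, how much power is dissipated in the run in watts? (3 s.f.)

Section 1: A_strand = π(3.1550e-03)² = 3.127e-05 m²; R₁ = ρL/(N·A_s) = (2.74×10^-8)(2960)/(37×3.127e-05) = 0.0701 Ω
Section 2: A = 25.6 mm² = 2.560e-05 m²
R₂ = (2.74×10^-8)(2300)/(2.560e-05) = 2.462 Ω
R = R₁ + R₂ = 2.532 Ω
P = I²R = (321)² × 2.532 = 2.61×10^5 W

2.61×10^5 W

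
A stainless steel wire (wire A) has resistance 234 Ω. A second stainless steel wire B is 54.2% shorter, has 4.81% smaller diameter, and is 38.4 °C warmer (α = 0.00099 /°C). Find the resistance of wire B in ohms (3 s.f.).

R ∝ ρL/d² with ρ ∝ (1+αΔT), so R_B/R_A = (1 − 54.2/100) × (1 − 4.81/100)⁻² × (1 + 0.00099×38.4)
= 0.458 × 1.104 × 1.038 = 0.5247
R_B = 0.5247 × 234 = 123 Ω

123 Ω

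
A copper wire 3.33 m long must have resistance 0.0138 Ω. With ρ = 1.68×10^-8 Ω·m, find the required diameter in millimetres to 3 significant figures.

A = ρL/R = (1.68×10^-8)(3.33)/(0.0138) = 4.054e-06 m²
d = 2√(A/π) = 2.272e-03 m = 2.27 mm

2.27 mm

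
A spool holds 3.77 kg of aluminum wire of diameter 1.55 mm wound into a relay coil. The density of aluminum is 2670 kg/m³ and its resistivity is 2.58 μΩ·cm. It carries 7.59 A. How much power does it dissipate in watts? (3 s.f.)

ρ = 2.58 μΩ·cm = 2.58×10^-8 Ω·m
A = π(d/2)² = π(7.7500e-04 m)² = 1.8869e-06 m²
L = m/(density·A) = 3.77/(2670×1.8869e-06) = 748.3 m
R = ρL/A = (2.58×10^-8)(748.3)/(1.8869e-06) = 10.23 Ω
P = I²R = (7.59)² × 10.23 = 589 W

589 W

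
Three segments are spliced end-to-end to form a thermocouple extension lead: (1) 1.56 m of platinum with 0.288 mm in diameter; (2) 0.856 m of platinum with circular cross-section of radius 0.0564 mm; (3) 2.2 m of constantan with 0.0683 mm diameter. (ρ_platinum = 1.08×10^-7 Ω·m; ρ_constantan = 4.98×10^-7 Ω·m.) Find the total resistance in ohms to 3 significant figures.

311 Ω

Seg 1: A = π(d/2)² = π(1.4400e-04 m)² = 6.514e-08 m²
R_1 = (1.08×10^-7)(1.56)/(6.514e-08) = 2.586 Ω
Seg 2: A = πr² = π(5.6400e-05 m)² = 9.993e-09 m²
R_2 = (1.08×10^-7)(0.856)/(9.993e-09) = 9.251 Ω
Seg 3: A = π(d/2)² = π(3.4150e-05 m)² = 3.664e-09 m²
R_3 = (4.98×10^-7)(2.2)/(3.664e-09) = 299 Ω
R_total = R_1 + R_2 + R_3 = 311 Ω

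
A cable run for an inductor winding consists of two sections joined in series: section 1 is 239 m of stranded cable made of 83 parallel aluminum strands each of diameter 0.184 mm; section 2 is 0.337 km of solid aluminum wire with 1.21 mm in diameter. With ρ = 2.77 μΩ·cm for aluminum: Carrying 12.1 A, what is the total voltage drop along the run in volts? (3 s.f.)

135 V

ρ = 2.77 μΩ·cm = 2.77×10^-8 Ω·m
Section 1: A_strand = π(9.2000e-05)² = 2.659e-08 m²; R₁ = ρL/(N·A_s) = (2.77×10^-8)(239)/(83×2.659e-08) = 3 Ω
Section 2: A = π(d/2)² = π(6.0500e-04 m)² = 1.150e-06 m²
R₂ = (2.77×10^-8)(337)/(1.150e-06) = 8.118 Ω
R = R₁ + R₂ = 11.12 Ω
V = IR = 12.1 × 11.12 = 135 V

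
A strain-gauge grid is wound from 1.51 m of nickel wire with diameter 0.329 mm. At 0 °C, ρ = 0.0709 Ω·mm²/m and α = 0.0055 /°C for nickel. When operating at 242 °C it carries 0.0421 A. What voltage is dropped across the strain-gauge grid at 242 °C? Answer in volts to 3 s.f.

0.124 V

ρ = 0.0709 Ω·mm²/m = 7.09×10^-8 Ω·m
A = π(d/2)² = π(1.6450e-04 m)² = 8.501e-08 m²
R₍0₎ = ρL/A = (7.09×10^-8)(1.51)/(8.501e-08) = 1.259 Ω
R₍242₎ = R₍0₎(1 + αΔT) = 1.259 × (1 + 0.0055×242) = 2.936 Ω
V = IR = 0.0421 × 2.936 = 0.124 V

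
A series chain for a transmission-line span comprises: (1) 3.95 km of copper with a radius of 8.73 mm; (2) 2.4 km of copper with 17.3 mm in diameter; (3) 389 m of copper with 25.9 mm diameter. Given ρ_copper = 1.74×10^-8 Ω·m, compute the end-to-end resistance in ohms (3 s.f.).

Seg 1: A = πr² = π(8.7300e-03 m)² = 2.394e-04 m²
R_1 = (1.74×10^-8)(3950)/(2.394e-04) = 0.2871 Ω
Seg 2: A = π(d/2)² = π(8.6500e-03 m)² = 2.351e-04 m²
R_2 = (1.74×10^-8)(2400)/(2.351e-04) = 0.1777 Ω
Seg 3: A = π(d/2)² = π(1.2950e-02 m)² = 5.269e-04 m²
R_3 = (1.74×10^-8)(389)/(5.269e-04) = 0.01285 Ω
R_total = R_1 + R_2 + R_3 = 0.478 Ω

0.478 Ω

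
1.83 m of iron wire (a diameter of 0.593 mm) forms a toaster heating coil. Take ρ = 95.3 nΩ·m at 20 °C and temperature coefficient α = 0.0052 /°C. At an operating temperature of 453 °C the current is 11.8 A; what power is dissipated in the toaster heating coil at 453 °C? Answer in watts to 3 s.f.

ρ = 95.3 nΩ·m = 9.53×10^-8 Ω·m
A = π(d/2)² = π(2.9650e-04 m)² = 2.762e-07 m²
R₍20₎ = ρL/A = (9.53×10^-8)(1.83)/(2.762e-07) = 0.6315 Ω
R₍453₎ = R₍20₎(1 + αΔT) = 0.6315 × (1 + 0.0052×433) = 2.053 Ω
P = I²R = (11.8)² × 2.053 = 286 W

286 W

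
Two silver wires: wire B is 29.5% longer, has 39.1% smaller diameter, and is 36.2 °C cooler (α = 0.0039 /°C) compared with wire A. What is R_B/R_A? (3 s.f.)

3.00

R ∝ ρL/d² with ρ ∝ (1+αΔT), so R_B/R_A = (1 + 29.5/100) × (1 − 39.1/100)⁻² × (1 − 0.0039×36.2)
= 1.295 × 2.696 × 0.8588 = 3.00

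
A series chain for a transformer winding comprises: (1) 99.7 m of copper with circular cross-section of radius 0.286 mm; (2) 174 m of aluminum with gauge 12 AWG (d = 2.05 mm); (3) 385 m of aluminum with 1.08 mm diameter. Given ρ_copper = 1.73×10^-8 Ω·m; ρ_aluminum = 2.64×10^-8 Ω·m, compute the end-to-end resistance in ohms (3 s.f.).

Seg 1: A = πr² = π(2.8600e-04 m)² = 2.570e-07 m²
R_1 = (1.73×10^-8)(99.7)/(2.570e-07) = 6.712 Ω
Seg 2: A = π(2.05/2 mm)² = π(1.0250e-03 m)² = 3.301e-06 m²
R_2 = (2.64×10^-8)(174)/(3.301e-06) = 1.392 Ω
Seg 3: A = π(d/2)² = π(5.4000e-04 m)² = 9.161e-07 m²
R_3 = (2.64×10^-8)(385)/(9.161e-07) = 11.09 Ω
R_total = R_1 + R_2 + R_3 = 19.2 Ω

19.2 Ω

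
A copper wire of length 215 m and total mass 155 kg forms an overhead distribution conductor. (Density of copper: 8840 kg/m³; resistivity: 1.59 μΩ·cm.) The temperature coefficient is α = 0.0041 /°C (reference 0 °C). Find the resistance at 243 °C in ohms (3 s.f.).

ρ = 1.59 μΩ·cm = 1.59×10^-8 Ω·m
A = m/(density·L) = 155/(8840×215) = 8.1553e-05 m²
R = ρL/A = (1.59×10^-8)(215)/(8.1553e-05) = 0.04192 Ω
R(243 °C) = 0.04192 × (1 + 0.0041×243) = 0.0837 Ω

0.0837 Ω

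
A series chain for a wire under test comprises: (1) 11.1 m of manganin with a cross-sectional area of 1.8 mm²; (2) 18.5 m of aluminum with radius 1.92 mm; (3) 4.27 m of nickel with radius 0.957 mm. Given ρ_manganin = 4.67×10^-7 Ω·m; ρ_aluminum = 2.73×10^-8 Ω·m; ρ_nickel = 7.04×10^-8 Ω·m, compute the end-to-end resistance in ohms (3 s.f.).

Seg 1: A = 1.8 mm² = 1.800e-06 m²
R_1 = (4.67×10^-7)(11.1)/(1.800e-06) = 2.88 Ω
Seg 2: A = πr² = π(1.9200e-03 m)² = 1.158e-05 m²
R_2 = (2.73×10^-8)(18.5)/(1.158e-05) = 0.04361 Ω
Seg 3: A = πr² = π(9.5700e-04 m)² = 2.877e-06 m²
R_3 = (7.04×10^-8)(4.27)/(2.877e-06) = 0.1045 Ω
R_total = R_1 + R_2 + R_3 = 3.03 Ω

3.03 Ω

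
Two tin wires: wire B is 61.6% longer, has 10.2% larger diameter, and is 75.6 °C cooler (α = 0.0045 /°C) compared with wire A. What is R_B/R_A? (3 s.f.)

R ∝ ρL/d² with ρ ∝ (1+αΔT), so R_B/R_A = (1 + 61.6/100) × (1 + 10.2/100)⁻² × (1 − 0.0045×75.6)
= 1.616 × 0.8235 × 0.6598 = 0.878

0.878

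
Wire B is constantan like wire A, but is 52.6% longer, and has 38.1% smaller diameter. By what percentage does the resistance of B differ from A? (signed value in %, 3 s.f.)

R ∝ L/d², so R_B/R_A = (1 + 52.6/100) × (1 − 38.1/100)⁻²
= 1.526 × 2.61 = 3.983
(R_B − R_A)/R_A = 3.983 − 1 = 298%

298%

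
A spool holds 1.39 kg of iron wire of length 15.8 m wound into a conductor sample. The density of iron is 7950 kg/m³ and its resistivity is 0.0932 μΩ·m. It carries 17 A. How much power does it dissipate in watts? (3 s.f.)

38.5 W

ρ = 0.0932 μΩ·m = 9.32×10^-8 Ω·m
A = m/(density·L) = 1.39/(7950×15.8) = 1.1066e-05 m²
R = ρL/A = (9.32×10^-8)(15.8)/(1.1066e-05) = 0.1331 Ω
P = I²R = (17)² × 0.1331 = 38.5 W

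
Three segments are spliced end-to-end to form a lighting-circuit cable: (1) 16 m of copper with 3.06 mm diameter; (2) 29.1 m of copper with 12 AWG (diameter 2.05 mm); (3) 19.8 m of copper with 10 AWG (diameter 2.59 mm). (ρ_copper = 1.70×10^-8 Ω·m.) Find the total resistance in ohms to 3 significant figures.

Seg 1: A = π(d/2)² = π(1.5300e-03 m)² = 7.354e-06 m²
R_1 = (1.70×10^-8)(16)/(7.354e-06) = 0.03699 Ω
Seg 2: A = π(2.05/2 mm)² = π(1.0250e-03 m)² = 3.301e-06 m²
R_2 = (1.70×10^-8)(29.1)/(3.301e-06) = 0.1499 Ω
Seg 3: A = π(2.59/2 mm)² = π(1.2950e-03 m)² = 5.269e-06 m²
R_3 = (1.70×10^-8)(19.8)/(5.269e-06) = 0.06389 Ω
R_total = R_1 + R_2 + R_3 = 0.251 Ω

0.251 Ω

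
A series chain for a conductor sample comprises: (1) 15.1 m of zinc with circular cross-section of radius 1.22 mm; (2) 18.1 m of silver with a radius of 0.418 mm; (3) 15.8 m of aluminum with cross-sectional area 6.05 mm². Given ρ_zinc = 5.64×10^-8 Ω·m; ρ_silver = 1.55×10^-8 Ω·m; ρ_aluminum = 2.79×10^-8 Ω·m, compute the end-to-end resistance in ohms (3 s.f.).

Seg 1: A = πr² = π(1.2200e-03 m)² = 4.676e-06 m²
R_1 = (5.64×10^-8)(15.1)/(4.676e-06) = 0.1821 Ω
Seg 2: A = πr² = π(4.1800e-04 m)² = 5.489e-07 m²
R_2 = (1.55×10^-8)(18.1)/(5.489e-07) = 0.5111 Ω
Seg 3: A = 6.05 mm² = 6.050e-06 m²
R_3 = (2.79×10^-8)(15.8)/(6.050e-06) = 0.07286 Ω
R_total = R_1 + R_2 + R_3 = 0.766 Ω

0.766 Ω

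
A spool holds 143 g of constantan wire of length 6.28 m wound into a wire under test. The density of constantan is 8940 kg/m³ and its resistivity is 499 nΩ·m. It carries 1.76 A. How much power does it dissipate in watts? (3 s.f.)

ρ = 499 nΩ·m = 4.99×10^-7 Ω·m
A = m/(density·L) = 0.143/(8940×6.28) = 2.5471e-06 m²
R = ρL/A = (4.99×10^-7)(6.28)/(2.5471e-06) = 1.23 Ω
P = I²R = (1.76)² × 1.23 = 3.81 W

3.81 W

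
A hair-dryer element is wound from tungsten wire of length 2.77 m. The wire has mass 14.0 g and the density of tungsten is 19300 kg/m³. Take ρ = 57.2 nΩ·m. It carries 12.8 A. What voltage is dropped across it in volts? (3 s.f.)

ρ = 57.2 nΩ·m = 5.72×10^-8 Ω·m
A = m/(density·L) = 0.014/(19300×2.77) = 2.6187e-07 m²
R = ρL/A = (5.72×10^-8)(2.77)/(2.6187e-07) = 0.605 Ω
V = IR = 12.8 × 0.605 = 7.74 V

7.74 V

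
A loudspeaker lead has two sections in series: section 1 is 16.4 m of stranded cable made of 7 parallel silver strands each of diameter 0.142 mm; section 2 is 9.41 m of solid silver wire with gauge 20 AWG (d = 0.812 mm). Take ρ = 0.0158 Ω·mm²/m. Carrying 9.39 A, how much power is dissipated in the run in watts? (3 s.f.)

ρ = 0.0158 Ω·mm²/m = 1.58×10^-8 Ω·m
Section 1: A_strand = π(7.1000e-05)² = 1.584e-08 m²; R₁ = ρL/(N·A_s) = (1.58×10^-8)(16.4)/(7×1.584e-08) = 2.337 Ω
Section 2: A = π(0.812/2 mm)² = π(4.0600e-04 m)² = 5.178e-07 m²
R₂ = (1.58×10^-8)(9.41)/(5.178e-07) = 0.2871 Ω
R = R₁ + R₂ = 2.625 Ω
P = I²R = (9.39)² × 2.625 = 231 W

231 W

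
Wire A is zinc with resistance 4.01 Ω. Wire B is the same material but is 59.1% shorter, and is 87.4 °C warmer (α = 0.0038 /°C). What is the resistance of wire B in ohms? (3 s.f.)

2.18 Ω

R ∝ ρL/d² with ρ ∝ (1+αΔT), so R_B/R_A = (1 − 59.1/100) × (1 + 0.0038×87.4)
= 0.409 × 1.332 = 0.5448
R_B = 0.5448 × 4.01 = 2.18 Ω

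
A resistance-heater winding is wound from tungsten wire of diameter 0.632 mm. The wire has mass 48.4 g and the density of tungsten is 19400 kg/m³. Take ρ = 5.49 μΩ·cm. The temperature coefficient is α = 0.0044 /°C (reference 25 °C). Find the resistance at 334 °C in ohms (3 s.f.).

ρ = 5.49 μΩ·cm = 5.49×10^-8 Ω·m
A = π(d/2)² = π(3.1600e-04 m)² = 3.1371e-07 m²
L = m/(density·A) = 0.0484/(19400×3.1371e-07) = 7.953 m
R = ρL/A = (5.49×10^-8)(7.953)/(3.1371e-07) = 1.392 Ω
R(334 °C) = 1.392 × (1 + 0.0044×309) = 3.28 Ω

3.28 Ω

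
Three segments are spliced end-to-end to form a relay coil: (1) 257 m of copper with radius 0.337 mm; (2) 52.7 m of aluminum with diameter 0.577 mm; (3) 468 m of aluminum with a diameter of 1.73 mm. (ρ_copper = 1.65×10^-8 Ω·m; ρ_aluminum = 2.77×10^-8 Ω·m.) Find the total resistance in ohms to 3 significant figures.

Seg 1: A = πr² = π(3.3700e-04 m)² = 3.568e-07 m²
R_1 = (1.65×10^-8)(257)/(3.568e-07) = 11.89 Ω
Seg 2: A = π(d/2)² = π(2.8850e-04 m)² = 2.615e-07 m²
R_2 = (2.77×10^-8)(52.7)/(2.615e-07) = 5.583 Ω
Seg 3: A = π(d/2)² = π(8.6500e-04 m)² = 2.351e-06 m²
R_3 = (2.77×10^-8)(468)/(2.351e-06) = 5.515 Ω
R_total = R_1 + R_2 + R_3 = 23.0 Ω

23.0 Ω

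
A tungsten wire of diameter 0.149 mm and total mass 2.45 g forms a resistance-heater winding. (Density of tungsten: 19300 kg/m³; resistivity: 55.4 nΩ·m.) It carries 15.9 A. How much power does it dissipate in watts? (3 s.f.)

ρ = 55.4 nΩ·m = 5.54×10^-8 Ω·m
A = π(d/2)² = π(7.4500e-05 m)² = 1.7437e-08 m²
L = m/(density·A) = 0.00245/(19300×1.7437e-08) = 7.28 m
R = ρL/A = (5.54×10^-8)(7.28)/(1.7437e-08) = 23.13 Ω
P = I²R = (15.9)² × 23.13 = 5850 W

5850 W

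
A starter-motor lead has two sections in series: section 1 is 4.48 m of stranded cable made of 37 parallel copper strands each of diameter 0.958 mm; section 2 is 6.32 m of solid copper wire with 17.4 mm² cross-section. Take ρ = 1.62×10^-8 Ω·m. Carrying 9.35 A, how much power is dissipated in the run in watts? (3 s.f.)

0.752 W

Section 1: A_strand = π(4.7900e-04)² = 7.208e-07 m²; R₁ = ρL/(N·A_s) = (1.62×10^-8)(4.48)/(37×7.208e-07) = 0.002721 Ω
Section 2: A = 17.4 mm² = 1.740e-05 m²
R₂ = (1.62×10^-8)(6.32)/(1.740e-05) = 0.005884 Ω
R = R₁ + R₂ = 0.008605 Ω
P = I²R = (9.35)² × 0.008605 = 0.752 W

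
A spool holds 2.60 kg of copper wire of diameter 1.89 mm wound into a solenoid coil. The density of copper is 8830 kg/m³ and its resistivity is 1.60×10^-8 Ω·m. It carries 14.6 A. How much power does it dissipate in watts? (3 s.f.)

128 W

A = π(d/2)² = π(9.4500e-04 m)² = 2.8055e-06 m²
L = m/(density·A) = 2.6/(8830×2.8055e-06) = 105 m
R = ρL/A = (1.60×10^-8)(105)/(2.8055e-06) = 0.5986 Ω
P = I²R = (14.6)² × 0.5986 = 128 W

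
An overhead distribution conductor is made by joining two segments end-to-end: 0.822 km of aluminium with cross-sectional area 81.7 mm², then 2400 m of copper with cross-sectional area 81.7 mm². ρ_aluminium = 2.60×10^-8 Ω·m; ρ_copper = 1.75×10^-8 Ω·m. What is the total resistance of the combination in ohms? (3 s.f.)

Segment 1: A = 81.7 mm² = 8.170e-05 m²
R₁ = ρL/A = (2.60×10^-8)(822)/(8.170e-05) = 0.2616 Ω
R₂ = (1.75×10^-8)(2400)/(8.170e-05) = 0.5141 Ω
R = R₁ + R₂ = 0.776 Ω

0.776 Ω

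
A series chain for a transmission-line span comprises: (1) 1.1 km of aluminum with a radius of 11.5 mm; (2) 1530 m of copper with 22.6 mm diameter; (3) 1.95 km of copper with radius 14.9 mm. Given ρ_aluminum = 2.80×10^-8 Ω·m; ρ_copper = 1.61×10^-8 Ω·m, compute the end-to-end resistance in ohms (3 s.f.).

Seg 1: A = πr² = π(1.1500e-02 m)² = 4.155e-04 m²
R_1 = (2.80×10^-8)(1100)/(4.155e-04) = 0.07413 Ω
Seg 2: A = π(d/2)² = π(1.1300e-02 m)² = 4.011e-04 m²
R_2 = (1.61×10^-8)(1530)/(4.011e-04) = 0.06141 Ω
Seg 3: A = πr² = π(1.4900e-02 m)² = 6.975e-04 m²
R_3 = (1.61×10^-8)(1950)/(6.975e-04) = 0.04501 Ω
R_total = R_1 + R_2 + R_3 = 0.181 Ω

0.181 Ω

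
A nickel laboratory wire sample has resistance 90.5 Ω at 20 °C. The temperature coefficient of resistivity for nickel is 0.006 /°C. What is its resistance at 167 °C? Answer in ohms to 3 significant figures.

ΔT = 167 − 20 = 147 °C
R = R₀(1 + αΔT) = 90.5 × (1 + 0.006×147) = 90.5 × 1.882 = 170 Ω

170 Ω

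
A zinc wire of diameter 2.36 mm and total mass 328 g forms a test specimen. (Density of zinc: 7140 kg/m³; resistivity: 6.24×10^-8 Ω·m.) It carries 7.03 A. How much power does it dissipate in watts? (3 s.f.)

A = π(d/2)² = π(1.1800e-03 m)² = 4.3744e-06 m²
L = m/(density·A) = 0.328/(7140×4.3744e-06) = 10.5 m
R = ρL/A = (6.24×10^-8)(10.5)/(4.3744e-06) = 0.1498 Ω
P = I²R = (7.03)² × 0.1498 = 7.40 W

7.40 W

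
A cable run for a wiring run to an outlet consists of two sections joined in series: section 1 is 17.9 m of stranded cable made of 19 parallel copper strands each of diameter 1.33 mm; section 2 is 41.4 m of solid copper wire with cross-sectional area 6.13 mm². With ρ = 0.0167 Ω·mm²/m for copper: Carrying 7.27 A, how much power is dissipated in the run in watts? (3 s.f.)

6.56 W

ρ = 0.0167 Ω·mm²/m = 1.67×10^-8 Ω·m
Section 1: A_strand = π(6.6500e-04)² = 1.389e-06 m²; R₁ = ρL/(N·A_s) = (1.67×10^-8)(17.9)/(19×1.389e-06) = 0.01132 Ω
Section 2: A = 6.13 mm² = 6.130e-06 m²
R₂ = (1.67×10^-8)(41.4)/(6.130e-06) = 0.1128 Ω
R = R₁ + R₂ = 0.1241 Ω
P = I²R = (7.27)² × 0.1241 = 6.56 W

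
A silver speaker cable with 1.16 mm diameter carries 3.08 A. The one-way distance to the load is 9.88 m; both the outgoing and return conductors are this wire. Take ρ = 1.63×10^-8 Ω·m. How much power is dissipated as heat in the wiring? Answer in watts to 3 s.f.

A = π(d/2)² = π(5.8000e-04 m)² = 1.057e-06 m²
Total conductor length (both ways) L = 2 × 9.88 = 19.76 m
R = ρL/A = (1.63×10^-8)(19.76)/(1.057e-06) = 0.3048 Ω
P = I²R = (3.08)² × 0.3048 = 2.89 W

2.89 W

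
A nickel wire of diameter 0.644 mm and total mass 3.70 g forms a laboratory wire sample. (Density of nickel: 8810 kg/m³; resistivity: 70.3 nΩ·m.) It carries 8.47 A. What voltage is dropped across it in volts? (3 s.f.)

2.36 V

ρ = 70.3 nΩ·m = 7.03×10^-8 Ω·m
A = π(d/2)² = π(3.2200e-04 m)² = 3.2573e-07 m²
L = m/(density·A) = 0.0037/(8810×3.2573e-07) = 1.289 m
R = ρL/A = (7.03×10^-8)(1.289)/(3.2573e-07) = 0.2783 Ω
V = IR = 8.47 × 0.2783 = 2.36 V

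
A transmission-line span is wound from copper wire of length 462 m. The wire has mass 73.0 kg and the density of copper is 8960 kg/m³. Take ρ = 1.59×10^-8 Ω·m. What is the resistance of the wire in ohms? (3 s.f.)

0.417 Ω

A = m/(density·L) = 73/(8960×462) = 1.7635e-05 m²
R = ρL/A = (1.59×10^-8)(462)/(1.7635e-05) = 0.417 Ω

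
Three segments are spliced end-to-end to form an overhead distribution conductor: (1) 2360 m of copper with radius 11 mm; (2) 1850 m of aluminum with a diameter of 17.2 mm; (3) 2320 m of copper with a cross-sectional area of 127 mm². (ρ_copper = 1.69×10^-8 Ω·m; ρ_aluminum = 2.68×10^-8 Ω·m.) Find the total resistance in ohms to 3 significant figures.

0.627 Ω

Seg 1: A = πr² = π(1.1000e-02 m)² = 3.801e-04 m²
R_1 = (1.69×10^-8)(2360)/(3.801e-04) = 0.1049 Ω
Seg 2: A = π(d/2)² = π(8.6000e-03 m)² = 2.324e-04 m²
R_2 = (2.68×10^-8)(1850)/(2.324e-04) = 0.2134 Ω
Seg 3: A = 127 mm² = 1.270e-04 m²
R_3 = (1.69×10^-8)(2320)/(1.270e-04) = 0.3087 Ω
R_total = R_1 + R_2 + R_3 = 0.627 Ω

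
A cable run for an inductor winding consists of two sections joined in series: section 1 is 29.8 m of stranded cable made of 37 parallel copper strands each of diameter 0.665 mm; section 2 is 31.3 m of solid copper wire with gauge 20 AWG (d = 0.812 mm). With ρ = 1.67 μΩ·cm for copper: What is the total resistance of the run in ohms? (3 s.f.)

ρ = 1.67 μΩ·cm = 1.67×10^-8 Ω·m
Section 1: A_strand = π(3.3250e-04)² = 3.473e-07 m²; R₁ = ρL/(N·A_s) = (1.67×10^-8)(29.8)/(37×3.473e-07) = 0.03873 Ω
Section 2: A = π(0.812/2 mm)² = π(4.0600e-04 m)² = 5.178e-07 m²
R₂ = (1.67×10^-8)(31.3)/(5.178e-07) = 1.009 Ω
R = R₁ + R₂ = 1.05 Ω

1.05 Ω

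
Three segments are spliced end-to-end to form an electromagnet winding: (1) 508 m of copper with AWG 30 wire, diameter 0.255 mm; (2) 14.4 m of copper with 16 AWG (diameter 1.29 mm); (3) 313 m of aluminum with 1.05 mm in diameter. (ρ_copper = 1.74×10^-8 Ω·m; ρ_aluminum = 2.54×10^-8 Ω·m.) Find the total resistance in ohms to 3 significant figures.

182 Ω

Seg 1: A = π(0.255/2 mm)² = π(1.2750e-04 m)² = 5.107e-08 m²
R_1 = (1.74×10^-8)(508)/(5.107e-08) = 173.1 Ω
Seg 2: A = π(1.29/2 mm)² = π(6.4500e-04 m)² = 1.307e-06 m²
R_2 = (1.74×10^-8)(14.4)/(1.307e-06) = 0.1917 Ω
Seg 3: A = π(d/2)² = π(5.2500e-04 m)² = 8.659e-07 m²
R_3 = (2.54×10^-8)(313)/(8.659e-07) = 9.181 Ω
R_total = R_1 + R_2 + R_3 = 182 Ω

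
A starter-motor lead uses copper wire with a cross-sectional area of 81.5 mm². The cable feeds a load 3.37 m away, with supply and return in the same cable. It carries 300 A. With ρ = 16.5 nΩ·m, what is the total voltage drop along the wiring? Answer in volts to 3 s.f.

0.409 V

ρ = 16.5 nΩ·m = 1.65×10^-8 Ω·m
A = 81.5 mm² = 8.150e-05 m²
Total conductor length (both ways) L = 2 × 3.37 = 6.74 m
R = ρL/A = (1.65×10^-8)(6.74)/(8.150e-05) = 0.001365 Ω
V = IR = 300 × 0.001365 = 0.409 V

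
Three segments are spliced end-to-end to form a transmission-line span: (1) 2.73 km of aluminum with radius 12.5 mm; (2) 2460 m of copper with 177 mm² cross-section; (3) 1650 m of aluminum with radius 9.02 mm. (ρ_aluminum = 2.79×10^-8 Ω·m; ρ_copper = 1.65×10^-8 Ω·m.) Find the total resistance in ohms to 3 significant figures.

0.565 Ω

Seg 1: A = πr² = π(1.2500e-02 m)² = 4.909e-04 m²
R_1 = (2.79×10^-8)(2730)/(4.909e-04) = 0.1552 Ω
Seg 2: A = 177 mm² = 1.770e-04 m²
R_2 = (1.65×10^-8)(2460)/(1.770e-04) = 0.2293 Ω
Seg 3: A = πr² = π(9.0200e-03 m)² = 2.556e-04 m²
R_3 = (2.79×10^-8)(1650)/(2.556e-04) = 0.1801 Ω
R_total = R_1 + R_2 + R_3 = 0.565 Ω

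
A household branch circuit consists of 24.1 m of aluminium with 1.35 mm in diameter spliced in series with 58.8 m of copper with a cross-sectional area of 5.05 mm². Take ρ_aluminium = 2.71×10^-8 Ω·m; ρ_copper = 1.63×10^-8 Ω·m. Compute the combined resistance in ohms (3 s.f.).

Segment 1: A = π(d/2)² = π(6.7500e-04 m)² = 1.431e-06 m²
R₁ = ρL/A = (2.71×10^-8)(24.1)/(1.431e-06) = 0.4563 Ω
Segment 2: A = 5.05 mm² = 5.050e-06 m²
R₂ = (1.63×10^-8)(58.8)/(5.050e-06) = 0.1898 Ω
R = R₁ + R₂ = 0.646 Ω

0.646 Ω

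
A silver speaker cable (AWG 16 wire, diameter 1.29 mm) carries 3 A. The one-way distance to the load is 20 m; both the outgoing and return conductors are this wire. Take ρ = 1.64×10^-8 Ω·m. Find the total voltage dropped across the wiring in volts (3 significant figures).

A = π(1.29/2 mm)² = π(6.4500e-04 m)² = 1.307e-06 m²
Total conductor length (both ways) L = 2 × 20 = 40 m
R = ρL/A = (1.64×10^-8)(40)/(1.307e-06) = 0.5019 Ω
V = IR = 3 × 0.5019 = 1.51 V

1.51 V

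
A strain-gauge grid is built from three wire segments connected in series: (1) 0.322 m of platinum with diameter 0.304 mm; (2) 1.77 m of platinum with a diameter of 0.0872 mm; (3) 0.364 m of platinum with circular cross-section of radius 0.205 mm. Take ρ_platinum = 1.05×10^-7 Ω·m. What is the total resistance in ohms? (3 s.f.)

31.9 Ω

Seg 1: A = π(d/2)² = π(1.5200e-04 m)² = 7.258e-08 m²
R_1 = (1.05×10^-7)(0.322)/(7.258e-08) = 0.4658 Ω
Seg 2: A = π(d/2)² = π(4.3600e-05 m)² = 5.972e-09 m²
R_2 = (1.05×10^-7)(1.77)/(5.972e-09) = 31.12 Ω
Seg 3: A = πr² = π(2.0500e-04 m)² = 1.320e-07 m²
R_3 = (1.05×10^-7)(0.364)/(1.320e-07) = 0.2895 Ω
R_total = R_1 + R_2 + R_3 = 31.9 Ω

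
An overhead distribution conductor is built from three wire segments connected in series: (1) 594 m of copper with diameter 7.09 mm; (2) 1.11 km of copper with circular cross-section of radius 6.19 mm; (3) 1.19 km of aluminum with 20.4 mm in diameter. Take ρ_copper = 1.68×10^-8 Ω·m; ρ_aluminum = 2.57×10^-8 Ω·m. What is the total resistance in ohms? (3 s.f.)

0.501 Ω

Seg 1: A = π(d/2)² = π(3.5450e-03 m)² = 3.948e-05 m²
R_1 = (1.68×10^-8)(594)/(3.948e-05) = 0.2528 Ω
Seg 2: A = πr² = π(6.1900e-03 m)² = 1.204e-04 m²
R_2 = (1.68×10^-8)(1110)/(1.204e-04) = 0.1549 Ω
Seg 3: A = π(d/2)² = π(1.0200e-02 m)² = 3.269e-04 m²
R_3 = (2.57×10^-8)(1190)/(3.269e-04) = 0.09357 Ω
R_total = R_1 + R_2 + R_3 = 0.501 Ω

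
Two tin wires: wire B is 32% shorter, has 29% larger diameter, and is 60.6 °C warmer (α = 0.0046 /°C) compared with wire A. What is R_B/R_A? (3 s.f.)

0.523

R ∝ ρL/d² with ρ ∝ (1+αΔT), so R_B/R_A = (1 − 32/100) × (1 + 29/100)⁻² × (1 + 0.0046×60.6)
= 0.68 × 0.6009 × 1.279 = 0.523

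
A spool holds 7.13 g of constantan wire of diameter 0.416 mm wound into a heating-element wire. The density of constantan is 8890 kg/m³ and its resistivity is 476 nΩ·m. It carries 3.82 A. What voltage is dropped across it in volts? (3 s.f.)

78.9 V

ρ = 476 nΩ·m = 4.76×10^-7 Ω·m
A = π(d/2)² = π(2.0800e-04 m)² = 1.3592e-07 m²
L = m/(density·A) = 0.00713/(8890×1.3592e-07) = 5.901 m
R = ρL/A = (4.76×10^-7)(5.901)/(1.3592e-07) = 20.67 Ω
V = IR = 3.82 × 20.67 = 78.9 V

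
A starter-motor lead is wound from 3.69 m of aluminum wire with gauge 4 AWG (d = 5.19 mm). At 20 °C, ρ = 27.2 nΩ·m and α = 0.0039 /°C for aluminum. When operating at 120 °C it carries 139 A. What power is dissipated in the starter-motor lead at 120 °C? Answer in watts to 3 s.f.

ρ = 27.2 nΩ·m = 2.72×10^-8 Ω·m
A = π(5.19/2 mm)² = π(2.5950e-03 m)² = 2.116e-05 m²
R₍20₎ = ρL/A = (2.72×10^-8)(3.69)/(2.116e-05) = 0.004744 Ω
R₍120₎ = R₍20₎(1 + αΔT) = 0.004744 × (1 + 0.0039×100) = 0.006595 Ω
P = I²R = (139)² × 0.006595 = 127 W

127 W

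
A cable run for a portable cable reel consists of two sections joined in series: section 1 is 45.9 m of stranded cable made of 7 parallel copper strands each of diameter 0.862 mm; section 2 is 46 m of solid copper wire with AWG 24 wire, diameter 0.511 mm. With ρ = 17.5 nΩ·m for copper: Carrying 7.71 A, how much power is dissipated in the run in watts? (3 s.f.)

245 W

ρ = 17.5 nΩ·m = 1.75×10^-8 Ω·m
Section 1: A_strand = π(4.3100e-04)² = 5.836e-07 m²; R₁ = ρL/(N·A_s) = (1.75×10^-8)(45.9)/(7×5.836e-07) = 0.1966 Ω
Section 2: A = π(0.511/2 mm)² = π(2.5550e-04 m)² = 2.051e-07 m²
R₂ = (1.75×10^-8)(46)/(2.051e-07) = 3.925 Ω
R = R₁ + R₂ = 4.122 Ω
P = I²R = (7.71)² × 4.122 = 245 W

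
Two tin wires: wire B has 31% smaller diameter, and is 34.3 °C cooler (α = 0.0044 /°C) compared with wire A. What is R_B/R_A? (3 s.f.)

1.78

R ∝ ρL/d² with ρ ∝ (1+αΔT), so R_B/R_A = (1 − 31/100)⁻² × (1 − 0.0044×34.3)
= 2.1 × 0.8491 = 1.78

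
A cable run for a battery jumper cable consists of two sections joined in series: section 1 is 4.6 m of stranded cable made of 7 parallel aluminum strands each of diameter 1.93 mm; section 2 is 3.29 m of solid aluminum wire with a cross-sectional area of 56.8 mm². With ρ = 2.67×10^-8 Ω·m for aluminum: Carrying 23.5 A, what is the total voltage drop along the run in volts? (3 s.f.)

Section 1: A_strand = π(9.6500e-04)² = 2.926e-06 m²; R₁ = ρL/(N·A_s) = (2.67×10^-8)(4.6)/(7×2.926e-06) = 0.005997 Ω
Section 2: A = 56.8 mm² = 5.680e-05 m²
R₂ = (2.67×10^-8)(3.29)/(5.680e-05) = 0.001547 Ω
R = R₁ + R₂ = 0.007544 Ω
V = IR = 23.5 × 0.007544 = 0.177 V

0.177 V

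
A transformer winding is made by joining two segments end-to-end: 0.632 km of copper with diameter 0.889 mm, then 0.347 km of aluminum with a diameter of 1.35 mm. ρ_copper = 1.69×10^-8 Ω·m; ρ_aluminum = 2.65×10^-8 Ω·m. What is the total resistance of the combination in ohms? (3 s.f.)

Segment 1: A = π(d/2)² = π(4.4450e-04 m)² = 6.207e-07 m²
R₁ = ρL/A = (1.69×10^-8)(632)/(6.207e-07) = 17.21 Ω
Segment 2: A = π(d/2)² = π(6.7500e-04 m)² = 1.431e-06 m²
R₂ = (2.65×10^-8)(347)/(1.431e-06) = 6.424 Ω
R = R₁ + R₂ = 23.6 Ω

23.6 Ω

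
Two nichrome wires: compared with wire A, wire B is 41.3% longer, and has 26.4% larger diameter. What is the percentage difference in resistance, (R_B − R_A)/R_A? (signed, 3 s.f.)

R ∝ L/d², so R_B/R_A = (1 + 41.3/100) × (1 + 26.4/100)⁻²
= 1.413 × 0.6259 = 0.8844
(R_B − R_A)/R_A = 0.8844 − 1 = -11.6%

-11.6%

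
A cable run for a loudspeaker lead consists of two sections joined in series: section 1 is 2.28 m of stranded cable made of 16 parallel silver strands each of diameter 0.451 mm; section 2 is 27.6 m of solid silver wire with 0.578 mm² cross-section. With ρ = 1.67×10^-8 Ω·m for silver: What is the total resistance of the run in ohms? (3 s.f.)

Section 1: A_strand = π(2.2550e-04)² = 1.598e-07 m²; R₁ = ρL/(N·A_s) = (1.67×10^-8)(2.28)/(16×1.598e-07) = 0.0149 Ω
Section 2: A = 0.578 mm² = 5.780e-07 m²
R₂ = (1.67×10^-8)(27.6)/(5.780e-07) = 0.7974 Ω
R = R₁ + R₂ = 0.812 Ω

0.812 Ω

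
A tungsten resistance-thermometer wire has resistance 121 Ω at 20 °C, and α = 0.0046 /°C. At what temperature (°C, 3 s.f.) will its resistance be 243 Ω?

R = R₀(1 + α(T − T₀)) ⇒ T = T₀ + (R/R₀ − 1)/α
T = 20 + (243/121 − 1)/0.0046 = 20 + (1.008)/0.0046 = 239 °C

239 °C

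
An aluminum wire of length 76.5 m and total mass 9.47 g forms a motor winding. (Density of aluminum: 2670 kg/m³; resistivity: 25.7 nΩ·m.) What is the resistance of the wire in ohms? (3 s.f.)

42.4 Ω

ρ = 25.7 nΩ·m = 2.57×10^-8 Ω·m
A = m/(density·L) = 0.00947/(2670×76.5) = 4.6364e-08 m²
R = ρL/A = (2.57×10^-8)(76.5)/(4.6364e-08) = 42.4 Ω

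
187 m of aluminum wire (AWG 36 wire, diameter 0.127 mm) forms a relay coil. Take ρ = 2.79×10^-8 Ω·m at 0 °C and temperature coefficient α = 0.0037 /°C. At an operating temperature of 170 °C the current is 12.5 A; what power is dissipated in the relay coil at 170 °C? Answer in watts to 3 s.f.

1.05×10^5 W

A = π(0.127/2 mm)² = π(6.3500e-05 m)² = 1.267e-08 m²
R₍0₎ = ρL/A = (2.79×10^-8)(187)/(1.267e-08) = 411.9 Ω
R₍170₎ = R₍0₎(1 + αΔT) = 411.9 × (1 + 0.0037×170) = 670.9 Ω
P = I²R = (12.5)² × 670.9 = 1.05×10^5 W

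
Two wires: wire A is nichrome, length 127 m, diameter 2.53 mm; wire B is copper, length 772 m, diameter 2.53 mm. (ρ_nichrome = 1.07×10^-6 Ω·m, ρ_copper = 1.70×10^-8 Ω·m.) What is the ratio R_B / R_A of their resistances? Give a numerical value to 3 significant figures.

R ∝ ρL/d², so R_B/R_A = (ρ_B/ρ_A) × (L_B/L_A)
= (1.70×10^-8/1.07×10^-6) × (772/127) = 0.0966

0.0966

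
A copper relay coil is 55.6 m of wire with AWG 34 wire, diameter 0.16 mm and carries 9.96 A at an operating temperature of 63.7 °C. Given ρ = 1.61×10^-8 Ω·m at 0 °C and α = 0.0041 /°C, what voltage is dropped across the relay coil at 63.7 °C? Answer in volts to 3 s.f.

559 V

A = π(0.16/2 mm)² = π(8.0000e-05 m)² = 2.011e-08 m²
R₍0₎ = ρL/A = (1.61×10^-8)(55.6)/(2.011e-08) = 44.52 Ω
R₍63.7₎ = R₍0₎(1 + αΔT) = 44.52 × (1 + 0.0041×63.7) = 56.15 Ω
V = IR = 9.96 × 56.15 = 559 V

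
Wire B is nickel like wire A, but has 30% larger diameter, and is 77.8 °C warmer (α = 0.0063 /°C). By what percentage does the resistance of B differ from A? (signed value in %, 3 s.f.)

-11.8%

R ∝ ρL/d² with ρ ∝ (1+αΔT), so R_B/R_A = (1 + 30/100)⁻² × (1 + 0.0063×77.8)
= 0.5917 × 1.49 = 0.8817
(R_B − R_A)/R_A = 0.8817 − 1 = -11.8%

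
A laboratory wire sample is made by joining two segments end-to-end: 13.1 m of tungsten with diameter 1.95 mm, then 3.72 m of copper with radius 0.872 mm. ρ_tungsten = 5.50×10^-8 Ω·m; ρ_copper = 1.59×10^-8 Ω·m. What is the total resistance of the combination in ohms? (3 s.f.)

Segment 1: A = π(d/2)² = π(9.7500e-04 m)² = 2.986e-06 m²
R₁ = ρL/A = (5.50×10^-8)(13.1)/(2.986e-06) = 0.2413 Ω
Segment 2: A = πr² = π(8.7200e-04 m)² = 2.389e-06 m²
R₂ = (1.59×10^-8)(3.72)/(2.389e-06) = 0.02476 Ω
R = R₁ + R₂ = 0.266 Ω

0.266 Ω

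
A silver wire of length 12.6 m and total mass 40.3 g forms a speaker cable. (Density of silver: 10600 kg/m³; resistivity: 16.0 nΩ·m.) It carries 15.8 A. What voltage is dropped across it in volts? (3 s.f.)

10.6 V

ρ = 16.0 nΩ·m = 1.60×10^-8 Ω·m
A = m/(density·L) = 0.0403/(10600×12.6) = 3.0174e-07 m²
R = ρL/A = (1.60×10^-8)(12.6)/(3.0174e-07) = 0.6681 Ω
V = IR = 15.8 × 0.6681 = 10.6 V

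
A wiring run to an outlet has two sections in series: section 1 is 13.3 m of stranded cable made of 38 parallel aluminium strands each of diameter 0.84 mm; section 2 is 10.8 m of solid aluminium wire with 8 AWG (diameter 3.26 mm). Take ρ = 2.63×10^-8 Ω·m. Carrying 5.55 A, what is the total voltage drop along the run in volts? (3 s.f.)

0.281 V

Section 1: A_strand = π(4.2000e-04)² = 5.542e-07 m²; R₁ = ρL/(N·A_s) = (2.63×10^-8)(13.3)/(38×5.542e-07) = 0.01661 Ω
Section 2: A = π(3.26/2 mm)² = π(1.6300e-03 m)² = 8.347e-06 m²
R₂ = (2.63×10^-8)(10.8)/(8.347e-06) = 0.03403 Ω
R = R₁ + R₂ = 0.05064 Ω
V = IR = 5.55 × 0.05064 = 0.281 V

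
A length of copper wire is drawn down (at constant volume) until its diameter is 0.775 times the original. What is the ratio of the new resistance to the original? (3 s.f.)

2.77

Volume constant ⇒ L' = L/r² with r = 0.775. R' = ρL'/A' = ρ(L/r²)/(πr²d₀²/4) = R/r⁴.
Factor = 2.77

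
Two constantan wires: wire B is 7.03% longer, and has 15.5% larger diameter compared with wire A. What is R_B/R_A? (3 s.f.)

0.802

R ∝ L/d², so R_B/R_A = (1 + 7.03/100) × (1 + 15.5/100)⁻²
= 1.07 × 0.7496 = 0.802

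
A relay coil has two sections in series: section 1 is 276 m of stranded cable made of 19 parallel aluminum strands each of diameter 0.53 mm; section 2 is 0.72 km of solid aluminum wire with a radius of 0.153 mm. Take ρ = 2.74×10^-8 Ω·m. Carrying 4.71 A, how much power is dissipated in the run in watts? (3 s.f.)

Section 1: A_strand = π(2.6500e-04)² = 2.206e-07 m²; R₁ = ρL/(N·A_s) = (2.74×10^-8)(276)/(19×2.206e-07) = 1.804 Ω
Section 2: A = πr² = π(1.5300e-04 m)² = 7.354e-08 m²
R₂ = (2.74×10^-8)(720)/(7.354e-08) = 268.3 Ω
R = R₁ + R₂ = 270.1 Ω
P = I²R = (4.71)² × 270.1 = 5990 W

5990 W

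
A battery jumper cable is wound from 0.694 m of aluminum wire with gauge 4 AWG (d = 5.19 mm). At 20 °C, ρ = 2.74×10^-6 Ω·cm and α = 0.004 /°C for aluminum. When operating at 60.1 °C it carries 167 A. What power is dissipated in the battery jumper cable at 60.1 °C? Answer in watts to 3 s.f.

29.1 W

ρ = 2.74×10^-6 Ω·cm = 2.74×10^-8 Ω·m
A = π(5.19/2 mm)² = π(2.5950e-03 m)² = 2.116e-05 m²
R₍20₎ = ρL/A = (2.74×10^-8)(0.694)/(2.116e-05) = 8.988×10^-4 Ω
R₍60.1₎ = R₍20₎(1 + αΔT) = 8.988×10^-4 × (1 + 0.004×40.1) = 0.001043 Ω
P = I²R = (167)² × 0.001043 = 29.1 W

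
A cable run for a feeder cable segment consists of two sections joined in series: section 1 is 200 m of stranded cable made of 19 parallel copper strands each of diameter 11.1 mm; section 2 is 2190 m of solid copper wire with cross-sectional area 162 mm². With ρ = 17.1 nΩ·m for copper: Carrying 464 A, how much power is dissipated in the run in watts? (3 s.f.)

ρ = 17.1 nΩ·m = 1.71×10^-8 Ω·m
Section 1: A_strand = π(5.5500e-03)² = 9.677e-05 m²; R₁ = ρL/(N·A_s) = (1.71×10^-8)(200)/(19×9.677e-05) = 0.00186 Ω
Section 2: A = 162 mm² = 1.620e-04 m²
R₂ = (1.71×10^-8)(2190)/(1.620e-04) = 0.2312 Ω
R = R₁ + R₂ = 0.233 Ω
P = I²R = (464)² × 0.233 = 50200 W

50200 W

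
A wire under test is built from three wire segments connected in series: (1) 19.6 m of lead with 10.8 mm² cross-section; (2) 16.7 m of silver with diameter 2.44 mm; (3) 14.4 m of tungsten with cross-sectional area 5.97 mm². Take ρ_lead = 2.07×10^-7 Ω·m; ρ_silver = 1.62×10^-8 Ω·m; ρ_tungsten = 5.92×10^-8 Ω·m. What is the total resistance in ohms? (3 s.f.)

0.576 Ω

Seg 1: A = 10.8 mm² = 1.080e-05 m²
R_1 = (2.07×10^-7)(19.6)/(1.080e-05) = 0.3757 Ω
Seg 2: A = π(d/2)² = π(1.2200e-03 m)² = 4.676e-06 m²
R_2 = (1.62×10^-8)(16.7)/(4.676e-06) = 0.05786 Ω
Seg 3: A = 5.97 mm² = 5.970e-06 m²
R_3 = (5.92×10^-8)(14.4)/(5.970e-06) = 0.1428 Ω
R_total = R_1 + R_2 + R_3 = 0.576 Ω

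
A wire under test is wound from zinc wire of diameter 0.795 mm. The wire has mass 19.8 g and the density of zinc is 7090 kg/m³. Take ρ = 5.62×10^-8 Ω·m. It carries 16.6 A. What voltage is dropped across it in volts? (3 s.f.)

10.6 V

A = π(d/2)² = π(3.9750e-04 m)² = 4.9639e-07 m²
L = m/(density·A) = 0.0198/(7090×4.9639e-07) = 5.626 m
R = ρL/A = (5.62×10^-8)(5.626)/(4.9639e-07) = 0.637 Ω
V = IR = 16.6 × 0.637 = 10.6 V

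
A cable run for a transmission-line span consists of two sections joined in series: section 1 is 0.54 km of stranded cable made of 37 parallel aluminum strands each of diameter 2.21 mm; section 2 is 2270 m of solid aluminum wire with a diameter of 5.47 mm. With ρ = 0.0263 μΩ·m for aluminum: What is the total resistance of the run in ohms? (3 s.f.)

ρ = 0.0263 μΩ·m = 2.63×10^-8 Ω·m
Section 1: A_strand = π(1.1050e-03)² = 3.836e-06 m²; R₁ = ρL/(N·A_s) = (2.63×10^-8)(540)/(37×3.836e-06) = 0.1001 Ω
Section 2: A = π(d/2)² = π(2.7350e-03 m)² = 2.350e-05 m²
R₂ = (2.63×10^-8)(2270)/(2.350e-05) = 2.54 Ω
R = R₁ + R₂ = 2.64 Ω

2.64 Ω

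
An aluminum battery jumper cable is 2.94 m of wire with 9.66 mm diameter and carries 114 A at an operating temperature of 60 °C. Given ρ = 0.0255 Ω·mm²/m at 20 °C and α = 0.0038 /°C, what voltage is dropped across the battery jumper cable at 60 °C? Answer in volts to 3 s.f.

ρ = 0.0255 Ω·mm²/m = 2.55×10^-8 Ω·m
A = π(d/2)² = π(4.8300e-03 m)² = 7.329e-05 m²
R₍20₎ = ρL/A = (2.55×10^-8)(2.94)/(7.329e-05) = 0.001023 Ω
R₍60₎ = R₍20₎(1 + αΔT) = 0.001023 × (1 + 0.0038×40) = 0.001178 Ω
V = IR = 114 × 0.001178 = 0.134 V

0.134 V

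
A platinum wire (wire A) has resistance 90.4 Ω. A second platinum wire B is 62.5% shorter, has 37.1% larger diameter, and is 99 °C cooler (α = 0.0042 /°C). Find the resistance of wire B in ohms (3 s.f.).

10.5 Ω

R ∝ ρL/d² with ρ ∝ (1+αΔT), so R_B/R_A = (1 − 62.5/100) × (1 + 37.1/100)⁻² × (1 − 0.0042×99)
= 0.375 × 0.532 × 0.5842 = 0.1166
R_B = 0.1166 × 90.4 = 10.5 Ω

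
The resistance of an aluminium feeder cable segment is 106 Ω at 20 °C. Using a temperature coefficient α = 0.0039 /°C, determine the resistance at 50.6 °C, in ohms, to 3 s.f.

119 Ω

ΔT = 50.6 − 20 = 30.6 °C
R = R₀(1 + αΔT) = 106 × (1 + 0.0039×30.6) = 106 × 1.119 = 119 Ω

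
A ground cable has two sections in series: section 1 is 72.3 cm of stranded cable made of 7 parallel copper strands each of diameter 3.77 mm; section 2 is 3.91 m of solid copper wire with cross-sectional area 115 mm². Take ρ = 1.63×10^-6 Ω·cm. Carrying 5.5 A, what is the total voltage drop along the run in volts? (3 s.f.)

0.00388 V

ρ = 1.63×10^-6 Ω·cm = 1.63×10^-8 Ω·m
Section 1: A_strand = π(1.8850e-03)² = 1.116e-05 m²; R₁ = ρL/(N·A_s) = (1.63×10^-8)(0.723)/(7×1.116e-05) = 1.508×10^-4 Ω
Section 2: A = 115 mm² = 1.150e-04 m²
R₂ = (1.63×10^-8)(3.91)/(1.150e-04) = 5.542×10^-4 Ω
R = R₁ + R₂ = 7.050×10^-4 Ω
V = IR = 5.5 × 7.050×10^-4 = 0.00388 V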